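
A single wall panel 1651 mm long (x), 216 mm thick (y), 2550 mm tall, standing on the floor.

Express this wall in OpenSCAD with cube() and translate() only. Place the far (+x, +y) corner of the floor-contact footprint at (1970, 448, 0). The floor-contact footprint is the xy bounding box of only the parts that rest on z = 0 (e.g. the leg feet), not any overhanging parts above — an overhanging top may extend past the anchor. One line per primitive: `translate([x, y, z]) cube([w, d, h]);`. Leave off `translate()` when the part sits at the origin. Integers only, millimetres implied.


translate([319, 232, 0]) cube([1651, 216, 2550]);


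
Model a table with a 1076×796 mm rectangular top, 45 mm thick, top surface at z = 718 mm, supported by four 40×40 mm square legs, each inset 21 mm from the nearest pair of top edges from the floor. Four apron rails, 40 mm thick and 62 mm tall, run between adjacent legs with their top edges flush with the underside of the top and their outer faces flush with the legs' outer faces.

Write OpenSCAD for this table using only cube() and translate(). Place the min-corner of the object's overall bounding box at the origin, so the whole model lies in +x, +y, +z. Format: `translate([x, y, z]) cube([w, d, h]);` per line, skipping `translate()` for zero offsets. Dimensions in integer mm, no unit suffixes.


translate([0, 0, 673]) cube([1076, 796, 45]);
translate([21, 21, 0]) cube([40, 40, 673]);
translate([1015, 21, 0]) cube([40, 40, 673]);
translate([21, 735, 0]) cube([40, 40, 673]);
translate([1015, 735, 0]) cube([40, 40, 673]);
translate([61, 21, 611]) cube([954, 40, 62]);
translate([61, 735, 611]) cube([954, 40, 62]);
translate([21, 61, 611]) cube([40, 674, 62]);
translate([1015, 61, 611]) cube([40, 674, 62]);


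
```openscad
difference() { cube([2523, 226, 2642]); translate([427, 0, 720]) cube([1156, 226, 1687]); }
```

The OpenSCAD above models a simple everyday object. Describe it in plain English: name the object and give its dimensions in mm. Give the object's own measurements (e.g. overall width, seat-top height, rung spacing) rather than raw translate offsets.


A wall 2523 mm long (x), 226 mm thick (y), 2642 mm tall, with a rectangular window opening cut through it. The opening is 1156 mm wide and 1687 mm tall; its sill is at z = 720 mm and its near (−x) edge is 427 mm from the wall's −x end. The opening passes through the full wall thickness.


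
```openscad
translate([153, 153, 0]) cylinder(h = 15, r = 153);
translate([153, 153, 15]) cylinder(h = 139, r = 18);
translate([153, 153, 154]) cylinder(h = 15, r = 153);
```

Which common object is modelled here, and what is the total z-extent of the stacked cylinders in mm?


A spool. The overall height is 169 mm.

Three coaxial cylinders, large–small–large — a spool. Two 15 mm flanges and a 139 mm core give 15 + 139 + 15 = 169 mm.


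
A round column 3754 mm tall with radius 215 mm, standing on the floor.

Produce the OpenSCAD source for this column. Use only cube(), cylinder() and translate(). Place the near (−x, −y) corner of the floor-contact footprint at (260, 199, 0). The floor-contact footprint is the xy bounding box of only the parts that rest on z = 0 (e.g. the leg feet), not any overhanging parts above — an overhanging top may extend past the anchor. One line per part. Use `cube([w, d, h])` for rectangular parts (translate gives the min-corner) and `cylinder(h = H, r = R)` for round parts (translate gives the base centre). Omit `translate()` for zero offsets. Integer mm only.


translate([475, 414, 0]) cylinder(h = 3754, r = 215);


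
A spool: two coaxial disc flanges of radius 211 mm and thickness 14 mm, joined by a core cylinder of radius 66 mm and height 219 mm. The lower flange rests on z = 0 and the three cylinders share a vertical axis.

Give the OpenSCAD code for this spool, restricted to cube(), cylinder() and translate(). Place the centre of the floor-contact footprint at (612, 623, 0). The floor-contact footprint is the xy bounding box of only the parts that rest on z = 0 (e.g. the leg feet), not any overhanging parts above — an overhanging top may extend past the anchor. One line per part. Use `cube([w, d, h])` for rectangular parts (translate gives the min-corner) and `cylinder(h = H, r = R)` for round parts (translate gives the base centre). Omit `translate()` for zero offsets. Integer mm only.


translate([612, 623, 0]) cylinder(h = 14, r = 211);
translate([612, 623, 14]) cylinder(h = 219, r = 66);
translate([612, 623, 233]) cylinder(h = 14, r = 211);


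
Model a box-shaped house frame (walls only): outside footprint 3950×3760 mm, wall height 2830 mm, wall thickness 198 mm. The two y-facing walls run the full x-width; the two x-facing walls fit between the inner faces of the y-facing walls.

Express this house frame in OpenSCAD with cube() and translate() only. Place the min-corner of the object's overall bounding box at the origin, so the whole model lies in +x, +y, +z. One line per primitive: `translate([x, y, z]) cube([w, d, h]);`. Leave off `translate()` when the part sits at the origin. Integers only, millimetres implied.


cube([3950, 198, 2830]);
translate([0, 3562, 0]) cube([3950, 198, 2830]);
translate([0, 198, 0]) cube([198, 3364, 2830]);
translate([3752, 198, 0]) cube([198, 3364, 2830]);


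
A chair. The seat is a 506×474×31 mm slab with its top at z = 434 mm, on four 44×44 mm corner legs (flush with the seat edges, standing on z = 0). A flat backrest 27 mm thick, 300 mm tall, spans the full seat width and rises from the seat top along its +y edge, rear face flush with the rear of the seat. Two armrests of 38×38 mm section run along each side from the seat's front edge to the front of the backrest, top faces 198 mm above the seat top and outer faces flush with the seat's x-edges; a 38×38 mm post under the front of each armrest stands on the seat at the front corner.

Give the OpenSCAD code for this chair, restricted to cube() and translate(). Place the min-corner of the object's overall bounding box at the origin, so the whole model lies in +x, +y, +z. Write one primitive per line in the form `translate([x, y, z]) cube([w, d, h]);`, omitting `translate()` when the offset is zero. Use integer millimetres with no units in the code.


translate([0, 0, 403]) cube([506, 474, 31]);
cube([44, 44, 403]);
translate([462, 0, 0]) cube([44, 44, 403]);
translate([0, 430, 0]) cube([44, 44, 403]);
translate([462, 430, 0]) cube([44, 44, 403]);
translate([0, 447, 434]) cube([506, 27, 300]);
translate([0, 0, 594]) cube([38, 447, 38]);
translate([468, 0, 594]) cube([38, 447, 38]);
translate([0, 0, 434]) cube([38, 38, 160]);
translate([468, 0, 434]) cube([38, 38, 160]);


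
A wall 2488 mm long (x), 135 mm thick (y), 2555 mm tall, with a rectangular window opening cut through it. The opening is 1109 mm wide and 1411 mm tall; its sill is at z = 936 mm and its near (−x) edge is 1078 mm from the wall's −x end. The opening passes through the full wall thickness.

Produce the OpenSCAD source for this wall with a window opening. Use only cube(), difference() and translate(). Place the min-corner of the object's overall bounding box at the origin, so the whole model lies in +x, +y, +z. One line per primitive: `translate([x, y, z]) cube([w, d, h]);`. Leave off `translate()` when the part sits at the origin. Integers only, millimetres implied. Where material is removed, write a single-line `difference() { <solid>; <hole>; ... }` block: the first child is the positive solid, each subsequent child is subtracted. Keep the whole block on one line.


difference() { cube([2488, 135, 2555]); translate([1078, 0, 936]) cube([1109, 135, 1411]); }


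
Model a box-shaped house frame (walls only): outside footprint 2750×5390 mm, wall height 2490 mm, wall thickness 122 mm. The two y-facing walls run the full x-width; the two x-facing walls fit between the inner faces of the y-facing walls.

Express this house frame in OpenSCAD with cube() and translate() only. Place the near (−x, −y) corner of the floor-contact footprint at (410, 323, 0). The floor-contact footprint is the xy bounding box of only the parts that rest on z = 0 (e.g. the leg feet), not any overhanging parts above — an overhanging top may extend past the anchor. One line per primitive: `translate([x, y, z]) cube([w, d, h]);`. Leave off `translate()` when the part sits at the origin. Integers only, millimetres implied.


translate([410, 323, 0]) cube([2750, 122, 2490]);
translate([410, 5591, 0]) cube([2750, 122, 2490]);
translate([410, 445, 0]) cube([122, 5146, 2490]);
translate([3038, 445, 0]) cube([122, 5146, 2490]);


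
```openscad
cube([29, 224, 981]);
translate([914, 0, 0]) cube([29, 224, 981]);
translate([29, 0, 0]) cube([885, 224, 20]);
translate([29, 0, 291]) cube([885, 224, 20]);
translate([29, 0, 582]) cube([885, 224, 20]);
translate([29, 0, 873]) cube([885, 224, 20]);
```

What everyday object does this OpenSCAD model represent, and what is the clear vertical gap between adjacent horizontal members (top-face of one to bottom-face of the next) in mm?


A bookshelf. The clear shelf gap is 271 mm.

Two tall side panels with 4 horizontal boards between them — a bookshelf. The first two shelf undersides are at z = 0 and z = 291; with shelf thickness 20, the clear gap is 291 − 0 − 20 = 271 mm.


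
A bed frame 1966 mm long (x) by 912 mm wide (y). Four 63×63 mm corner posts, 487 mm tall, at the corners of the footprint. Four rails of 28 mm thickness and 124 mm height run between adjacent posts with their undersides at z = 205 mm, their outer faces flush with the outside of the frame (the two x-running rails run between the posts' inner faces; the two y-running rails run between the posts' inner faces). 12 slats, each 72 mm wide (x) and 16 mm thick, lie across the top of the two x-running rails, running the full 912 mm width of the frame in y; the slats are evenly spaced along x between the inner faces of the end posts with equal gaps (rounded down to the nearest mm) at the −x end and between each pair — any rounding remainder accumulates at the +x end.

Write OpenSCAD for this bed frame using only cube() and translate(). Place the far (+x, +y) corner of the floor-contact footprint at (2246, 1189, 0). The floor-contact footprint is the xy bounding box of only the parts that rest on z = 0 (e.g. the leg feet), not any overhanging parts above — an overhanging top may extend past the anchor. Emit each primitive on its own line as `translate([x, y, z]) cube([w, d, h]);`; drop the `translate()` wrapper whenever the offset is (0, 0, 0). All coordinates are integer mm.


translate([280, 277, 0]) cube([63, 63, 487]);
translate([280, 1126, 0]) cube([63, 63, 487]);
translate([2183, 277, 0]) cube([63, 63, 487]);
translate([2183, 1126, 0]) cube([63, 63, 487]);
translate([343, 277, 205]) cube([1840, 28, 124]);
translate([343, 1161, 205]) cube([1840, 28, 124]);
translate([280, 340, 205]) cube([28, 786, 124]);
translate([2218, 340, 205]) cube([28, 786, 124]);
translate([418, 277, 329]) cube([72, 912, 16]);
translate([565, 277, 329]) cube([72, 912, 16]);
translate([712, 277, 329]) cube([72, 912, 16]);
translate([859, 277, 329]) cube([72, 912, 16]);
translate([1006, 277, 329]) cube([72, 912, 16]);
translate([1153, 277, 329]) cube([72, 912, 16]);
translate([1300, 277, 329]) cube([72, 912, 16]);
translate([1447, 277, 329]) cube([72, 912, 16]);
translate([1594, 277, 329]) cube([72, 912, 16]);
translate([1741, 277, 329]) cube([72, 912, 16]);
translate([1888, 277, 329]) cube([72, 912, 16]);
translate([2035, 277, 329]) cube([72, 912, 16]);


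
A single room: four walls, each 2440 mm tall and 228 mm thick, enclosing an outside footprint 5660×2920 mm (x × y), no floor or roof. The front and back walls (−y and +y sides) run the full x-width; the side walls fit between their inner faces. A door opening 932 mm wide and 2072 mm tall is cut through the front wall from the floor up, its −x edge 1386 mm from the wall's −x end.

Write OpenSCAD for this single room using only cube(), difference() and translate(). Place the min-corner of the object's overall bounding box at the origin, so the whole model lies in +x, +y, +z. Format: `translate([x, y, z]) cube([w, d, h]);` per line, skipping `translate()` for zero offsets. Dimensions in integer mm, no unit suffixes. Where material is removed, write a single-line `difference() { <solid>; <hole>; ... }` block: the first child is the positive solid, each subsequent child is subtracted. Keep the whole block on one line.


difference() { cube([5660, 228, 2440]); translate([1386, 0, 0]) cube([932, 228, 2072]); }
translate([0, 2692, 0]) cube([5660, 228, 2440]);
translate([0, 228, 0]) cube([228, 2464, 2440]);
translate([5432, 228, 0]) cube([228, 2464, 2440]);


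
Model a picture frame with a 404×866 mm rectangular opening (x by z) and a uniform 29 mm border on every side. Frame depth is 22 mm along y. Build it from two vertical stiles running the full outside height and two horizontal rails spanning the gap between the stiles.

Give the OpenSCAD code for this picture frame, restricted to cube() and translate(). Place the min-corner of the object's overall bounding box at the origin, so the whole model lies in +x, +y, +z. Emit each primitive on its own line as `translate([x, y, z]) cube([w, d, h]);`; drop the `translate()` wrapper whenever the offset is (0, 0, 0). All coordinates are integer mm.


cube([29, 22, 924]);
translate([433, 0, 0]) cube([29, 22, 924]);
translate([29, 0, 0]) cube([404, 22, 29]);
translate([29, 0, 895]) cube([404, 22, 29]);


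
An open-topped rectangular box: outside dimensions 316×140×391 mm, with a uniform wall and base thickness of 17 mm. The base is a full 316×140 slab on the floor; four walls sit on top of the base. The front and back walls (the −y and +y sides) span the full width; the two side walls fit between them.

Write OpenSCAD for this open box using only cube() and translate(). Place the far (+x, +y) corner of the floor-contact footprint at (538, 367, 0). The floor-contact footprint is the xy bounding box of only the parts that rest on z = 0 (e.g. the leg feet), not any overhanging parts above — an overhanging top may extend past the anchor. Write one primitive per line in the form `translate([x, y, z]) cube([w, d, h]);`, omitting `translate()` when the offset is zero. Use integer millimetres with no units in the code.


translate([222, 227, 0]) cube([316, 140, 17]);
translate([222, 227, 17]) cube([316, 17, 374]);
translate([222, 350, 17]) cube([316, 17, 374]);
translate([222, 244, 17]) cube([17, 106, 374]);
translate([521, 244, 17]) cube([17, 106, 374]);


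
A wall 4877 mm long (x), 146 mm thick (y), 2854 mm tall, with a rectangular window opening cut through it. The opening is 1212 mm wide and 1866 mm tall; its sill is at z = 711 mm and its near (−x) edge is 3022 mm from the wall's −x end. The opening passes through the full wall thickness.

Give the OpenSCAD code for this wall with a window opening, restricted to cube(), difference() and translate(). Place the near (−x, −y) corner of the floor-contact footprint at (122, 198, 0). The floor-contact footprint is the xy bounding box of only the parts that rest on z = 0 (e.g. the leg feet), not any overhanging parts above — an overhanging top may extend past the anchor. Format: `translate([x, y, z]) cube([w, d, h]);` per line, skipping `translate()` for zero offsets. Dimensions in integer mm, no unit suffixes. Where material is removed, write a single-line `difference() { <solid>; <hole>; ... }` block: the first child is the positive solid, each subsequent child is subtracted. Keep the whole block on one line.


difference() { translate([122, 198, 0]) cube([4877, 146, 2854]); translate([3144, 198, 711]) cube([1212, 146, 1866]); }


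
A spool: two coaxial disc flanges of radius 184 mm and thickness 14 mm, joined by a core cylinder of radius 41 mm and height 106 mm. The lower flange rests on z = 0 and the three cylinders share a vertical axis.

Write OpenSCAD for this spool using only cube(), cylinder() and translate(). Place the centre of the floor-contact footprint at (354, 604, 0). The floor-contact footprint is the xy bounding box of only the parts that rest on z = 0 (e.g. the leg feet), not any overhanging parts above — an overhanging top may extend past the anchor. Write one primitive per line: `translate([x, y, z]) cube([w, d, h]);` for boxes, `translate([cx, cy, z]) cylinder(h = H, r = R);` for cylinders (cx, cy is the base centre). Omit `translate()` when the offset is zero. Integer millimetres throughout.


translate([354, 604, 0]) cylinder(h = 14, r = 184);
translate([354, 604, 14]) cylinder(h = 106, r = 41);
translate([354, 604, 120]) cylinder(h = 14, r = 184);


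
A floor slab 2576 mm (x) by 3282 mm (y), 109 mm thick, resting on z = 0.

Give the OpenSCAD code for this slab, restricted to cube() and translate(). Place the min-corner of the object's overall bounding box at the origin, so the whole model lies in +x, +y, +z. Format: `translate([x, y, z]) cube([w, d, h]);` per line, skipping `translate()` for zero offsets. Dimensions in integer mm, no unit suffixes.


cube([2576, 3282, 109]);


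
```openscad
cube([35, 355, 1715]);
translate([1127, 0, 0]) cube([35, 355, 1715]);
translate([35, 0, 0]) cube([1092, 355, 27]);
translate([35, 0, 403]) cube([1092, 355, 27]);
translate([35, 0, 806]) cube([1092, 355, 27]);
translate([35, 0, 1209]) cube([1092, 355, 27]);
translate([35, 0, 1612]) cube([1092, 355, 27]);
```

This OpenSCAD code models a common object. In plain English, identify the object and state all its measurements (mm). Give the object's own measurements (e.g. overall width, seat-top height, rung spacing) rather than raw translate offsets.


An open bookshelf. Two side panels, each 35 mm thick, 355 mm deep and 1715 mm tall, stand 1162 mm apart (outside-to-outside). Between them sit 5 shelves, each 27 mm thick and 355 mm deep, spanning the full gap between the sides. The bottom shelf rests on the floor (its underside at z = 0) and the clear gap between one shelf's top and the next shelf's underside is 376 mm.


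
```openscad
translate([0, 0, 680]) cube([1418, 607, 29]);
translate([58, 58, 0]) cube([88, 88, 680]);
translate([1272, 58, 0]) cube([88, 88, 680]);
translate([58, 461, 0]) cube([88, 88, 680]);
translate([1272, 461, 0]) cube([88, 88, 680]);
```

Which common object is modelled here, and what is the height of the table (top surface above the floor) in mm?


A table. The table height is 709 mm.

A 1418×607×29 slab sits at z = 680 on four 88 mm square posts — a table. The top surface is at 680 + 29 = 709 mm.


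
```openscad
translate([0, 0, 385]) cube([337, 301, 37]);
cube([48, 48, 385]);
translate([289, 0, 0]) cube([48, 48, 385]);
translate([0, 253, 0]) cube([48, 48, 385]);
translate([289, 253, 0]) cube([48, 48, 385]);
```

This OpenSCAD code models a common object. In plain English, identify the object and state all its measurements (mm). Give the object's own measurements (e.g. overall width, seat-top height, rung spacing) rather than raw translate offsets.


A four-legged stool. The seat is a 337×301×37 mm slab whose top surface is at z = 422 mm; four square legs, each 48×48 mm in cross-section, run from the floor (z = 0) to the underside of the seat, each flush with a corner of the seat.


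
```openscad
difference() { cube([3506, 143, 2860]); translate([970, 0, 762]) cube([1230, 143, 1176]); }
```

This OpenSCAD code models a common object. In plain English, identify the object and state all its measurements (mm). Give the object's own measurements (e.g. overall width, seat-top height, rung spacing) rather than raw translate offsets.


A wall 3506 mm long (x), 143 mm thick (y), 2860 mm tall, with a rectangular window opening cut through it. The opening is 1230 mm wide and 1176 mm tall; its sill is at z = 762 mm and its near (−x) edge is 970 mm from the wall's −x end. The opening passes through the full wall thickness.


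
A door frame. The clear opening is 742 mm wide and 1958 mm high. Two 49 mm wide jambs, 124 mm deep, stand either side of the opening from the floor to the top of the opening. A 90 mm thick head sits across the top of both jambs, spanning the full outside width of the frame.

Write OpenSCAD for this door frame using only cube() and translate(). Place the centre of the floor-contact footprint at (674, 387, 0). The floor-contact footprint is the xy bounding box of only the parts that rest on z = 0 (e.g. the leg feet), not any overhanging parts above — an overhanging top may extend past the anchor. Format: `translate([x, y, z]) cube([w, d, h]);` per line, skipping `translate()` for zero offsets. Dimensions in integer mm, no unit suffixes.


translate([254, 325, 0]) cube([49, 124, 1958]);
translate([1045, 325, 0]) cube([49, 124, 1958]);
translate([254, 325, 1958]) cube([840, 124, 90]);


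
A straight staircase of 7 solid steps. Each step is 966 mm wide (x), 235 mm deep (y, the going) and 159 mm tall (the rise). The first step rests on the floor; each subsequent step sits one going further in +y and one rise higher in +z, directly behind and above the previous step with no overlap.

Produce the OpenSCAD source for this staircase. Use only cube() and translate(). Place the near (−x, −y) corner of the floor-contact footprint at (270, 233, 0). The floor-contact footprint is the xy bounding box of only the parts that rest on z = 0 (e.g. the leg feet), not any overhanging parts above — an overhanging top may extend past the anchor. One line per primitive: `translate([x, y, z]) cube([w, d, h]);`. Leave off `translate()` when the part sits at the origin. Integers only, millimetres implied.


translate([270, 233, 0]) cube([966, 235, 159]);
translate([270, 468, 159]) cube([966, 235, 159]);
translate([270, 703, 318]) cube([966, 235, 159]);
translate([270, 938, 477]) cube([966, 235, 159]);
translate([270, 1173, 636]) cube([966, 235, 159]);
translate([270, 1408, 795]) cube([966, 235, 159]);
translate([270, 1643, 954]) cube([966, 235, 159]);


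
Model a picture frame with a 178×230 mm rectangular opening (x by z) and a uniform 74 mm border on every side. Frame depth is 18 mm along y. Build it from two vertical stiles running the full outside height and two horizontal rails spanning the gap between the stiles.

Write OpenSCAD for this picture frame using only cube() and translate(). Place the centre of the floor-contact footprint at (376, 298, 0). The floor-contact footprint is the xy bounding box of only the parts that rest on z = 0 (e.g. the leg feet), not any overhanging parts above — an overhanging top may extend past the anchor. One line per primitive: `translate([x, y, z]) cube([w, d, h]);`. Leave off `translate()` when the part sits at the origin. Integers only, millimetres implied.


translate([213, 289, 0]) cube([74, 18, 378]);
translate([465, 289, 0]) cube([74, 18, 378]);
translate([287, 289, 0]) cube([178, 18, 74]);
translate([287, 289, 304]) cube([178, 18, 74]);


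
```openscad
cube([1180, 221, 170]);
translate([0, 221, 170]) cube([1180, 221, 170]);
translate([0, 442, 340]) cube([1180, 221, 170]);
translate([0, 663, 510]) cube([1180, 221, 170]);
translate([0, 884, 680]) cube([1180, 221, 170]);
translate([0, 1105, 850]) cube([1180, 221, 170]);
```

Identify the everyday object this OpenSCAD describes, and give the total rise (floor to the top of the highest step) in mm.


A staircase. The total rise is 1020 mm.

6 identical blocks, each offset up and back from the previous — a staircase. Each step is 170 mm tall and there are 6 of them, so the total rise is 6 × 170 = 1020 mm.


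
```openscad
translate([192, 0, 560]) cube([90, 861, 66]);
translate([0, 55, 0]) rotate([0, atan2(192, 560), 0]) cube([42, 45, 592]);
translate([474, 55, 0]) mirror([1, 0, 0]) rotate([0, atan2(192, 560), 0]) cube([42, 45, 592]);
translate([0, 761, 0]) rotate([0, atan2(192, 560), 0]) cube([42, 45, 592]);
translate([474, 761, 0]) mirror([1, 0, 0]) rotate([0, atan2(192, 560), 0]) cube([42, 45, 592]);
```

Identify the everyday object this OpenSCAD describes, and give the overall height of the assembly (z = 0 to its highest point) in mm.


A sawhorse. The overall height is 626 mm.

A beam across two mirrored pairs of raked legs — a sawhorse. The beam's underside is at z = 560 (matching the legs' vertical rise in atan2(192, 560)) and the beam is 66 mm tall, so its top is at 560 + 66 = 626 mm. The raked legs top out at the beam's underside, so that is the highest point.


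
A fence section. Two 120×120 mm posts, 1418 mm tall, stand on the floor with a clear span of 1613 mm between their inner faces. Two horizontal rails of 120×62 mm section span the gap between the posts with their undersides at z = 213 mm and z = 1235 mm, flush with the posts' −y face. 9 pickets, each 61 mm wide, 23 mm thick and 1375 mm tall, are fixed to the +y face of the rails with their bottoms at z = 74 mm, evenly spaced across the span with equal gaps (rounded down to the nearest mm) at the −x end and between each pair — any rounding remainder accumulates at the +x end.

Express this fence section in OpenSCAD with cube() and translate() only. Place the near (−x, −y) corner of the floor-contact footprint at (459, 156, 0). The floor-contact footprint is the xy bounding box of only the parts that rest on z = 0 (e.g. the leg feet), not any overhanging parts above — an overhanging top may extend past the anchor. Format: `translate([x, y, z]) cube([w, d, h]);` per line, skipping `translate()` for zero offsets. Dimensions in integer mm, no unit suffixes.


translate([459, 156, 0]) cube([120, 120, 1418]);
translate([2192, 156, 0]) cube([120, 120, 1418]);
translate([579, 156, 213]) cube([1613, 120, 62]);
translate([579, 156, 1235]) cube([1613, 120, 62]);
translate([685, 276, 74]) cube([61, 23, 1375]);
translate([852, 276, 74]) cube([61, 23, 1375]);
translate([1019, 276, 74]) cube([61, 23, 1375]);
translate([1186, 276, 74]) cube([61, 23, 1375]);
translate([1353, 276, 74]) cube([61, 23, 1375]);
translate([1520, 276, 74]) cube([61, 23, 1375]);
translate([1687, 276, 74]) cube([61, 23, 1375]);
translate([1854, 276, 74]) cube([61, 23, 1375]);
translate([2021, 276, 74]) cube([61, 23, 1375]);


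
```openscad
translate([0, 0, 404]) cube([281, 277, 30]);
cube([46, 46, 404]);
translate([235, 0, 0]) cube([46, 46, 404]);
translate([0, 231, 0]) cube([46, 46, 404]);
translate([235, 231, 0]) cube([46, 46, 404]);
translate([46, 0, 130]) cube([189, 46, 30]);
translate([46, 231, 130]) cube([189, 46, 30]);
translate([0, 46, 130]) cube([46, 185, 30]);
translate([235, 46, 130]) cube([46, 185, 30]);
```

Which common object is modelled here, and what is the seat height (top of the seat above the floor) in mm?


A stool. The seat height is 434 mm.

A 281×277×30 slab at z = 404 on four corner posts — a stool. The seat top is 404 + 30 = 434 mm.


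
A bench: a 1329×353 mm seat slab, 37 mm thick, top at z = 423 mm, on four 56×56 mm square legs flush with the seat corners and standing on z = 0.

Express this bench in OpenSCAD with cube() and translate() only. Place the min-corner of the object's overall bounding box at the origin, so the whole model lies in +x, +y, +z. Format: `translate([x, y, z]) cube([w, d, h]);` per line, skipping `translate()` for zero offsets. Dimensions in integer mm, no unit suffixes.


// leg_h = 423 − 37 = 386
translate([0, 0, 386]) cube([1329, 353, 37]);
cube([56, 56, 386]);
translate([0, 297, 0]) cube([56, 56, 386]);
translate([1273, 0, 0]) cube([56, 56, 386]);
translate([1273, 297, 0]) cube([56, 56, 386]);


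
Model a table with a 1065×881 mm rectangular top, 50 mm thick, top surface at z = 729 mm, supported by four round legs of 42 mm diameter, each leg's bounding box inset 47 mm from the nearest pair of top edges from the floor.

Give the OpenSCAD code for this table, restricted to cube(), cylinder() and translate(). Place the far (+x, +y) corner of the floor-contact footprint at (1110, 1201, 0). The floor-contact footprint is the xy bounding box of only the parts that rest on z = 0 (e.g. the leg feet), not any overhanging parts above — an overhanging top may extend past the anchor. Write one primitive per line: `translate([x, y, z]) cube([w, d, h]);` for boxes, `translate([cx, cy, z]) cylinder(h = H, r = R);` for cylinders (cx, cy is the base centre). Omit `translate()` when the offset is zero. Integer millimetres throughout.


translate([92, 367, 679]) cube([1065, 881, 50]);
translate([160, 435, 0]) cylinder(h = 679, r = 21);
translate([1089, 435, 0]) cylinder(h = 679, r = 21);
translate([160, 1180, 0]) cylinder(h = 679, r = 21);
translate([1089, 1180, 0]) cylinder(h = 679, r = 21);


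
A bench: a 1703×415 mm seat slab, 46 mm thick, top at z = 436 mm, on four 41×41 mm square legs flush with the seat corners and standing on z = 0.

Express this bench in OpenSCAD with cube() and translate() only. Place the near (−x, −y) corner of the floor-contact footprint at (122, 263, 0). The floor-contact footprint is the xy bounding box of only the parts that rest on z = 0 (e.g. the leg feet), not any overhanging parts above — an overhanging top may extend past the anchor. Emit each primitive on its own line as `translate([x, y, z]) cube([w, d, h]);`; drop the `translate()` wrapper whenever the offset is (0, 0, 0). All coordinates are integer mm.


translate([122, 263, 390]) cube([1703, 415, 46]);
translate([122, 263, 0]) cube([41, 41, 390]);
translate([122, 637, 0]) cube([41, 41, 390]);
translate([1784, 263, 0]) cube([41, 41, 390]);
translate([1784, 637, 0]) cube([41, 41, 390]);


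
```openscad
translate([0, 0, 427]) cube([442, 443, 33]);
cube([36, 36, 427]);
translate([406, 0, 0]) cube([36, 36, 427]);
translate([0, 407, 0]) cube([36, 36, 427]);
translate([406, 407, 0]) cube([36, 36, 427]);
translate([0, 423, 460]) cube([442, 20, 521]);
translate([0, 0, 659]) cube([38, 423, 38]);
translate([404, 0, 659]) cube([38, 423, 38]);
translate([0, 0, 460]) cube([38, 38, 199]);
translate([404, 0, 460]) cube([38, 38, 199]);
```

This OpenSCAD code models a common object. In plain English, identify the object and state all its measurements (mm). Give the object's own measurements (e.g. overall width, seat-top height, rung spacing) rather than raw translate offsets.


A chair. The seat is a 442×443×33 mm slab with its top at z = 460 mm, on four 36×36 mm corner legs (flush with the seat edges, standing on z = 0). A flat backrest 20 mm thick, 521 mm tall, spans the full seat width and rises from the seat top along its +y edge, rear face flush with the rear of the seat. Two armrests of 38×38 mm section run along each side from the seat's front edge to the front of the backrest, top faces 237 mm above the seat top and outer faces flush with the seat's x-edges; a 38×38 mm post under the front of each armrest stands on the seat at the front corner.


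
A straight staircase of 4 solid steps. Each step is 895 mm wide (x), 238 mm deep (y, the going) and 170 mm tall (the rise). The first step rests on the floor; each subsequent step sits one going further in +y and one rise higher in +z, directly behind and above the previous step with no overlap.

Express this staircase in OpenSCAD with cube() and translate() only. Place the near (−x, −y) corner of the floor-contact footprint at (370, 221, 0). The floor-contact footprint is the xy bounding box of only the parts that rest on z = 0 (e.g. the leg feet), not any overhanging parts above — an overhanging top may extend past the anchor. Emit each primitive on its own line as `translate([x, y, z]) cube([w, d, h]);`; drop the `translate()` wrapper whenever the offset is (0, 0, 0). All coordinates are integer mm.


translate([370, 221, 0]) cube([895, 238, 170]);
translate([370, 459, 170]) cube([895, 238, 170]);
translate([370, 697, 340]) cube([895, 238, 170]);
translate([370, 935, 510]) cube([895, 238, 170]);


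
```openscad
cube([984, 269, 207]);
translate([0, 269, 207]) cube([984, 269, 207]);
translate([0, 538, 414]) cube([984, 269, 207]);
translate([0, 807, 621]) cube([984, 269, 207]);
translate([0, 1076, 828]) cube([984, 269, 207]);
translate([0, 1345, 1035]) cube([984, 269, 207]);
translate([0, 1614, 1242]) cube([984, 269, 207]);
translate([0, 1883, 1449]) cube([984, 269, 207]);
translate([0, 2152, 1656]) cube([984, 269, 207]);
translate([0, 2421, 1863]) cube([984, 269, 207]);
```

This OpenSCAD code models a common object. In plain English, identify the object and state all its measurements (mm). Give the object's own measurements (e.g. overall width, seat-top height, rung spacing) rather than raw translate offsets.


A straight staircase of 10 solid steps. Each step is 984 mm wide (x), 269 mm deep (y, the going) and 207 mm tall (the rise). The first step rests on the floor; each subsequent step sits one going further in +y and one rise higher in +z, directly behind and above the previous step with no overlap.


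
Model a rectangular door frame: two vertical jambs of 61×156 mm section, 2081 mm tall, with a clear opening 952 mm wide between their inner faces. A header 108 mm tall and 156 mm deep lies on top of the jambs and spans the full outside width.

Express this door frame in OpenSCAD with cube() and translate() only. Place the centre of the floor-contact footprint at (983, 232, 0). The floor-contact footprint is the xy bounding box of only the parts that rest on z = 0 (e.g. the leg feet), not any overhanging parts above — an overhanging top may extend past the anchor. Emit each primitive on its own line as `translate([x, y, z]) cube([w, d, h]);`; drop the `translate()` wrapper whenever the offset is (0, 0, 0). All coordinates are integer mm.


translate([446, 154, 0]) cube([61, 156, 2081]);
translate([1459, 154, 0]) cube([61, 156, 2081]);
translate([446, 154, 2081]) cube([1074, 156, 108]);


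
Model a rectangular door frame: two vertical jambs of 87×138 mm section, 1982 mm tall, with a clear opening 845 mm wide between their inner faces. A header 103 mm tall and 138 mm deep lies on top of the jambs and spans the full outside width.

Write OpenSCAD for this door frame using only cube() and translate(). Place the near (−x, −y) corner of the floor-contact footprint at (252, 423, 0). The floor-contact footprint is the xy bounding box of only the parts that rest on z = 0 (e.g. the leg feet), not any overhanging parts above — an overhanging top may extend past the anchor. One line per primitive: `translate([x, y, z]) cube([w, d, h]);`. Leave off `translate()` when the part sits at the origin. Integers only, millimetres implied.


translate([252, 423, 0]) cube([87, 138, 1982]);
translate([1184, 423, 0]) cube([87, 138, 1982]);
translate([252, 423, 1982]) cube([1019, 138, 103]);


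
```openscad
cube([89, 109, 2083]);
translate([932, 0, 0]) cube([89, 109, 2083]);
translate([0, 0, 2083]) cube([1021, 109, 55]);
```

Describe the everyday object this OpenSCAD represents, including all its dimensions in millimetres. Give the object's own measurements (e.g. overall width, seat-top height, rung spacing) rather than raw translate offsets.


A door frame. The clear opening is 843 mm wide and 2083 mm high. Two 89 mm wide jambs, 109 mm deep, stand either side of the opening from the floor to the top of the opening. A 55 mm thick head sits across the top of both jambs, spanning the full outside width of the frame.


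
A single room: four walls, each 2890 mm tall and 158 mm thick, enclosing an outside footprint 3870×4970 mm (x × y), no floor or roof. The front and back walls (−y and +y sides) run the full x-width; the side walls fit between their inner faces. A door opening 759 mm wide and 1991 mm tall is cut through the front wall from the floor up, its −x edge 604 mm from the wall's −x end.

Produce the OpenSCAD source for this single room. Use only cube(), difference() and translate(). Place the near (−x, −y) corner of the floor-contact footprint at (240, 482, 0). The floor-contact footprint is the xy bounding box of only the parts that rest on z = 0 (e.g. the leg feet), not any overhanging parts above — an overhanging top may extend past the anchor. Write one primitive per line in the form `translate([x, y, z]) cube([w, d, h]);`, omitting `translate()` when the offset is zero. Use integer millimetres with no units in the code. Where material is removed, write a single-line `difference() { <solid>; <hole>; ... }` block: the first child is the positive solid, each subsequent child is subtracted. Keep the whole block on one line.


difference() { translate([240, 482, 0]) cube([3870, 158, 2890]); translate([844, 482, 0]) cube([759, 158, 1991]); }
translate([240, 5294, 0]) cube([3870, 158, 2890]);
translate([240, 640, 0]) cube([158, 4654, 2890]);
translate([3952, 640, 0]) cube([158, 4654, 2890]);


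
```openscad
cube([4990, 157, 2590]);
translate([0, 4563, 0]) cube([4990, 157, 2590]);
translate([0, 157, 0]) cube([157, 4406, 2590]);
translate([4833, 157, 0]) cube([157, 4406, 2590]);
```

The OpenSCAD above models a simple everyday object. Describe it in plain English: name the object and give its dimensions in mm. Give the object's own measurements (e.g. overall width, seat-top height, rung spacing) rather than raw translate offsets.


The wall frame of a small rectangular building: four walls, each 2590 mm tall and 157 mm thick, enclosing a footprint 4990 mm (x) by 4720 mm (y) outside-to-outside, with no floor or roof. The front and back walls (the −y and +y sides) span the full width; the two side walls fit between them.


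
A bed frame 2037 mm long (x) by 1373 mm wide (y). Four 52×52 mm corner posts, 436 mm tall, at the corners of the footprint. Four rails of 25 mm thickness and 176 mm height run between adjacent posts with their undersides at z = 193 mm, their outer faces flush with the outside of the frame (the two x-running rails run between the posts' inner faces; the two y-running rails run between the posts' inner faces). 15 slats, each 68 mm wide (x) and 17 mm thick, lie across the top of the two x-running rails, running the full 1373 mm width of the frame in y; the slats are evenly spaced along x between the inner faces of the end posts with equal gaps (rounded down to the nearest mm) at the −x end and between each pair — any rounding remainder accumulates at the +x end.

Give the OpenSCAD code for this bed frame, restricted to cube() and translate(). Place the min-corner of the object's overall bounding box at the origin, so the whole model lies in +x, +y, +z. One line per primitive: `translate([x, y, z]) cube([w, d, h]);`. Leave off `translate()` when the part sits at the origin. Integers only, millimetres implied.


// slat z = rail_z + rail_h = 193 + 176 = 369
// slat gap = ⌊(1933 − 15·68) / 16⌋ = 57
cube([52, 52, 436]);
translate([0, 1321, 0]) cube([52, 52, 436]);
translate([1985, 0, 0]) cube([52, 52, 436]);
translate([1985, 1321, 0]) cube([52, 52, 436]);
translate([52, 0, 193]) cube([1933, 25, 176]);
translate([52, 1348, 193]) cube([1933, 25, 176]);
translate([0, 52, 193]) cube([25, 1269, 176]);
translate([2012, 52, 193]) cube([25, 1269, 176]);
translate([109, 0, 369]) cube([68, 1373, 17]);
translate([234, 0, 369]) cube([68, 1373, 17]);
translate([359, 0, 369]) cube([68, 1373, 17]);
translate([484, 0, 369]) cube([68, 1373, 17]);
translate([609, 0, 369]) cube([68, 1373, 17]);
translate([734, 0, 369]) cube([68, 1373, 17]);
translate([859, 0, 369]) cube([68, 1373, 17]);
translate([984, 0, 369]) cube([68, 1373, 17]);
translate([1109, 0, 369]) cube([68, 1373, 17]);
translate([1234, 0, 369]) cube([68, 1373, 17]);
translate([1359, 0, 369]) cube([68, 1373, 17]);
translate([1484, 0, 369]) cube([68, 1373, 17]);
translate([1609, 0, 369]) cube([68, 1373, 17]);
translate([1734, 0, 369]) cube([68, 1373, 17]);
translate([1859, 0, 369]) cube([68, 1373, 17]);


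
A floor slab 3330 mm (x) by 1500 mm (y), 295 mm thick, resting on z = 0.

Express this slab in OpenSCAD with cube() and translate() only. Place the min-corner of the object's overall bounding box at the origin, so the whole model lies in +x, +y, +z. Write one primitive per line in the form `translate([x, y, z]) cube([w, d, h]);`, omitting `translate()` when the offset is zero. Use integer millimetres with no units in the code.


cube([3330, 1500, 295]);


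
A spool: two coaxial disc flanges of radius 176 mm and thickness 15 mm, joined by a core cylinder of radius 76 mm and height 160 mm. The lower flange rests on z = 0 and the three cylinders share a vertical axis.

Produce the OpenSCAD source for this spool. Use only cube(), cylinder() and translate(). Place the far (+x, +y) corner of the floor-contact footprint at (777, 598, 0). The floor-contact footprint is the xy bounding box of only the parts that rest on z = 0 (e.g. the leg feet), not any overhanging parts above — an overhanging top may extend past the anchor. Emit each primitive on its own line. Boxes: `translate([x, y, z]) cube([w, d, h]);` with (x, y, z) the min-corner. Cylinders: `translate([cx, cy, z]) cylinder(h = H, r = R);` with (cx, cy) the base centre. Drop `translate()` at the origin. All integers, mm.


translate([601, 422, 0]) cylinder(h = 15, r = 176);
translate([601, 422, 15]) cylinder(h = 160, r = 76);
translate([601, 422, 175]) cylinder(h = 15, r = 176);
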